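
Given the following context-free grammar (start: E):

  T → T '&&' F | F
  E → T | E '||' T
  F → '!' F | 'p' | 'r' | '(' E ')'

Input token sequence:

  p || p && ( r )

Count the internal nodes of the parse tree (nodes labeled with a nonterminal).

[E [E [T [F p]]] || [T [T [F p]] && [F ( [E [T [F r]]] )]]]

11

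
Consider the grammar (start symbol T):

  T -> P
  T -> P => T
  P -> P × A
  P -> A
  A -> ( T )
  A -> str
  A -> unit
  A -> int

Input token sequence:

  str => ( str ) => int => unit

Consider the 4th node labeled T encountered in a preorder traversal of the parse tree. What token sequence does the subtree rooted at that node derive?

[T [P [A str]] => [T [P [A ( [T [P [A str]]] )]] => [T [P [A int]] => [T [P [A unit]]]]]]

int => unit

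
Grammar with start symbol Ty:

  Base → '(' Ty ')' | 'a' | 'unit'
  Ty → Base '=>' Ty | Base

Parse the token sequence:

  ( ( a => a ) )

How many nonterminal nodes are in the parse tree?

[Ty [Base ( [Ty [Base ( [Ty [Base a] => [Ty [Base a]]] )]] )]]

8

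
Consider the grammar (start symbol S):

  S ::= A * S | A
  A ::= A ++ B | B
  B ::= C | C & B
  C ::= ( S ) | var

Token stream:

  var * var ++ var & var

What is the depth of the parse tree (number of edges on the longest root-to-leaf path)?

6

[S [A [B [C var]]] * [S [A [A [B [C var]]] ++ [B [C var] & [B [C var]]]]]]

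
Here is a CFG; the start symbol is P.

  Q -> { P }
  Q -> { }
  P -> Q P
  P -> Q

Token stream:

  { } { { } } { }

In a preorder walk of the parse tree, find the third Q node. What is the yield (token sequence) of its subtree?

{ }

[P [Q { }] [P [Q { [P [Q { }]] }] [P [Q { }]]]]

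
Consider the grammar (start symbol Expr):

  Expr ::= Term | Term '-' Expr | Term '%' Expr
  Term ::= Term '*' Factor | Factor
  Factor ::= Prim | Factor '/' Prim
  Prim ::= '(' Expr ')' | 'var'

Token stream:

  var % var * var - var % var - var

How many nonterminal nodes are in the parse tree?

23

[Expr [Term [Factor [Prim var]]] % [Expr [Term [Term [Factor [Prim var]]] * [Factor [Prim var]]] - [Expr [Term [Factor [Prim var]]] % [Expr [Term [Factor [Prim var]]] - [Expr [Term [Factor [Prim var]]]]]]]]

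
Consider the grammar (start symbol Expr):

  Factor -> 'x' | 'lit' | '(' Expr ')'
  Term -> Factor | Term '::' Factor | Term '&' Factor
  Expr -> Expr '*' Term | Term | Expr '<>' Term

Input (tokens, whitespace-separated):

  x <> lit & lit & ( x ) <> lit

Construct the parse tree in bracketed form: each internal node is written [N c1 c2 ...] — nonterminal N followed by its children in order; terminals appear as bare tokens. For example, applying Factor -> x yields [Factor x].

[Expr [Expr [Expr [Term [Factor x]]] <> [Term [Term [Term [Factor lit]] & [Factor lit]] & [Factor ( [Expr [Term [Factor x]]] )]]] <> [Term [Factor lit]]]

Expr
Expr <> Term
Expr <> Term <> Term
Term <> Term <> Term
Factor <> Term <> Term
x <> Term <> Term
x <> Term & Factor <> Term
x <> Term & Factor & Factor <> Term
x <> Factor & Factor & Factor <> Term
x <> lit & Factor & Factor <> Term
x <> lit & lit & Factor <> Term
x <> lit & lit & ( Expr ) <> Term
x <> lit & lit & ( Term ) <> Term
x <> lit & lit & ( Factor ) <> Term
x <> lit & lit & ( x ) <> Term
x <> lit & lit & ( x ) <> Factor
x <> lit & lit & ( x ) <> lit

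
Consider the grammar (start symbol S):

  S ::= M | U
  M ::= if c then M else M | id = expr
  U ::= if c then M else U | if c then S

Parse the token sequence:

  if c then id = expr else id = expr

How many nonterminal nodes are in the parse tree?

[S [M if c then [M id = expr] else [M id = expr]]]

4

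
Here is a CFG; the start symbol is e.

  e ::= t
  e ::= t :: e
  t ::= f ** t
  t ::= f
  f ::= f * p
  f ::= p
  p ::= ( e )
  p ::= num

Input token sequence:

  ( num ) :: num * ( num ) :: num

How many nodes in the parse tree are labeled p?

[e [t [f [p ( [e [t [f [p num]]]] )]]] :: [e [t [f [f [p num]] * [p ( [e [t [f [p num]]]] )]]] :: [e [t [f [p num]]]]]]

6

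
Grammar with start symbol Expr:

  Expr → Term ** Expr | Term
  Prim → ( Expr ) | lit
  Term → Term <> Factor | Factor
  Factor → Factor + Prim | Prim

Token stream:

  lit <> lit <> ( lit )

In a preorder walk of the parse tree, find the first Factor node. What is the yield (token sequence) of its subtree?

lit

[Expr [Term [Term [Term [Factor [Prim lit]]] <> [Factor [Prim lit]]] <> [Factor [Prim ( [Expr [Term [Factor [Prim lit]]]] )]]]]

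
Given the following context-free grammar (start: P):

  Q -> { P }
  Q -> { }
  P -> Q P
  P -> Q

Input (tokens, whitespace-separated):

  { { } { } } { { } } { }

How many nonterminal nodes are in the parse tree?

12

[P [Q { [P [Q { }] [P [Q { }]]] }] [P [Q { [P [Q { }]] }] [P [Q { }]]]]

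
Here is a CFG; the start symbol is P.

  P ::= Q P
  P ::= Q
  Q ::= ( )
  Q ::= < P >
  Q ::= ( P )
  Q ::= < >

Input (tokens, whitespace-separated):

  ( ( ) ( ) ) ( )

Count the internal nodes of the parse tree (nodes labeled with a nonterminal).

8

[P [Q ( [P [Q ( )] [P [Q ( )]]] )] [P [Q ( )]]]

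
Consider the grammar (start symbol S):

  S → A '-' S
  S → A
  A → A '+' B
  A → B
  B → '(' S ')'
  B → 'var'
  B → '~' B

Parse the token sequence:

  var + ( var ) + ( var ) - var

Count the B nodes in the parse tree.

[S [A [A [A [B var]] + [B ( [S [A [B var]]] )]] + [B ( [S [A [B var]]] )]] - [S [A [B var]]]]

6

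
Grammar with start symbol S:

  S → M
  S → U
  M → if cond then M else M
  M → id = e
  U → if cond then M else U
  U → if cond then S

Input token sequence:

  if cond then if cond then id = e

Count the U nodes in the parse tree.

[S [U if cond then [S [U if cond then [S [M id = e]]]]]]

2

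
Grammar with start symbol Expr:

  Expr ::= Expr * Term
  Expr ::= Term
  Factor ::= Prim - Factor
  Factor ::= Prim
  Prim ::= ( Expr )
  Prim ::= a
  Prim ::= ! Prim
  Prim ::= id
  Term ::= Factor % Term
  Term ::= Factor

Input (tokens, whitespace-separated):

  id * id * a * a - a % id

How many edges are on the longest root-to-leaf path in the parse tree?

7

[Expr [Expr [Expr [Expr [Term [Factor [Prim id]]]] * [Term [Factor [Prim id]]]] * [Term [Factor [Prim a]]]] * [Term [Factor [Prim a] - [Factor [Prim a]]] % [Term [Factor [Prim id]]]]]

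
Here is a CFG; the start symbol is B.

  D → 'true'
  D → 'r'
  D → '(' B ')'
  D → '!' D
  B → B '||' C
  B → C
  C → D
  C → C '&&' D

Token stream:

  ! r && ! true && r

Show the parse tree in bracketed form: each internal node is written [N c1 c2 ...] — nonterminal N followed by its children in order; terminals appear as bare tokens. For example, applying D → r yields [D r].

[B [C [C [C [D ! [D r]]] && [D ! [D true]]] && [D r]]]

B
C
C && D
C && D && D
D && D && D
! D && D && D
! r && D && D
! r && ! D && D
! r && ! true && D
! r && ! true && r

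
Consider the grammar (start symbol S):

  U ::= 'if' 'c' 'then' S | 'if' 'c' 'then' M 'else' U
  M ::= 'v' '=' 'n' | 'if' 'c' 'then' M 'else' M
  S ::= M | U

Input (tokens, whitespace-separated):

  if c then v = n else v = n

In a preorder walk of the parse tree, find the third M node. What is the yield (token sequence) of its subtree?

[S [M if c then [M v = n] else [M v = n]]]

v = n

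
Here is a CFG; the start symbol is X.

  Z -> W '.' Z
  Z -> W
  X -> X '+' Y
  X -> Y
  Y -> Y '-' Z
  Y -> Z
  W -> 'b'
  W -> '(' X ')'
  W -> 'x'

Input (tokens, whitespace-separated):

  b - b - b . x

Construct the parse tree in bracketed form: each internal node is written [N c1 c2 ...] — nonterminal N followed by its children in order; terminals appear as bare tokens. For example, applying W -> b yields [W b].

[X [Y [Y [Y [Z [W b]]] - [Z [W b]]] - [Z [W b] . [Z [W x]]]]]

X
Y
Y - Z
Y - Z - Z
Z - Z - Z
W - Z - Z
b - Z - Z
b - W - Z
b - b - Z
b - b - W . Z
b - b - b . Z
b - b - b . W
b - b - b . x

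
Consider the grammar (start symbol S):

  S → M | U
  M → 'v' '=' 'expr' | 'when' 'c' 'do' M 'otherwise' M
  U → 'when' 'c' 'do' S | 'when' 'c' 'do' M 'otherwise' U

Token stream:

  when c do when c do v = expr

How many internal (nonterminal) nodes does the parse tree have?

[S [U when c do [S [U when c do [S [M v = expr]]]]]]

6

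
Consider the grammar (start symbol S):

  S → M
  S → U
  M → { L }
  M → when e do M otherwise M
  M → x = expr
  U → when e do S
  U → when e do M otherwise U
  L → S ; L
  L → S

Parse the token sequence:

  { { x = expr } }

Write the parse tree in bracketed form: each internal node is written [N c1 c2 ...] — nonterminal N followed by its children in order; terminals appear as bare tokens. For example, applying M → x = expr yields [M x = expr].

[S [M { [L [S [M { [L [S [M x = expr]]] }]]] }]]

S
M
{ L }
{ S }
{ M }
{ { L } }
{ { S } }
{ { M } }
{ { x = expr } }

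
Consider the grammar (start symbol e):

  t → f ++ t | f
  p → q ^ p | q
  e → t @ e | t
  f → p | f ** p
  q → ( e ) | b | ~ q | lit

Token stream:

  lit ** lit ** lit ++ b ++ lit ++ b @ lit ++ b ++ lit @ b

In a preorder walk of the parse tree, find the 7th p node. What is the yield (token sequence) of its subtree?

[e [t [f [f [f [p [q lit]]] ** [p [q lit]]] ** [p [q lit]]] ++ [t [f [p [q b]]] ++ [t [f [p [q lit]]] ++ [t [f [p [q b]]]]]]] @ [e [t [f [p [q lit]]] ++ [t [f [p [q b]]] ++ [t [f [p [q lit]]]]]] @ [e [t [f [p [q b]]]]]]]

lit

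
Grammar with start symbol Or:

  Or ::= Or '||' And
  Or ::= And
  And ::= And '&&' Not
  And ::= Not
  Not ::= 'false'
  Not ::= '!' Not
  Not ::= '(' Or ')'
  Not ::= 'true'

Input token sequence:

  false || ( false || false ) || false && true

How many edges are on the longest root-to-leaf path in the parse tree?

8

[Or [Or [Or [And [Not false]]] || [And [Not ( [Or [Or [And [Not false]]] || [And [Not false]]] )]]] || [And [And [Not false]] && [Not true]]]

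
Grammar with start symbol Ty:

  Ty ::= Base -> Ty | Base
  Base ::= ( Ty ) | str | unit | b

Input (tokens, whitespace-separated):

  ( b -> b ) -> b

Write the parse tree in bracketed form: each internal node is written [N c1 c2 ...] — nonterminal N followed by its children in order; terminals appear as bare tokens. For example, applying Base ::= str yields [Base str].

Ty
Base -> Ty
( Ty ) -> Ty
( Base -> Ty ) -> Ty
( b -> Ty ) -> Ty
( b -> Base ) -> Ty
( b -> b ) -> Ty
( b -> b ) -> Base
( b -> b ) -> b

[Ty [Base ( [Ty [Base b] -> [Ty [Base b]]] )] -> [Ty [Base b]]]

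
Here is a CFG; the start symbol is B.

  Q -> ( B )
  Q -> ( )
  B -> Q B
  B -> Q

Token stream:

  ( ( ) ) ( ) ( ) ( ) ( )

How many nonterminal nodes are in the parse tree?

[B [Q ( [B [Q ( )]] )] [B [Q ( )] [B [Q ( )] [B [Q ( )] [B [Q ( )]]]]]]

12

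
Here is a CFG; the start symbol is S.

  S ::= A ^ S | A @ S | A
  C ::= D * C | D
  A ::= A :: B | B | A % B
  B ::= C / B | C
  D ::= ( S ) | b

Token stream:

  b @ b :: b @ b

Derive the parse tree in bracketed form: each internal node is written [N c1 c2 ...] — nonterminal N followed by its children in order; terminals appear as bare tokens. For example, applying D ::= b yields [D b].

[S [A [B [C [D b]]]] @ [S [A [A [B [C [D b]]]] :: [B [C [D b]]]] @ [S [A [B [C [D b]]]]]]]

S
A @ S
B @ S
C @ S
D @ S
b @ S
b @ A @ S
b @ A :: B @ S
b @ B :: B @ S
b @ C :: B @ S
b @ D :: B @ S
b @ b :: B @ S
b @ b :: C @ S
b @ b :: D @ S
b @ b :: b @ S
b @ b :: b @ A
b @ b :: b @ B
b @ b :: b @ C
b @ b :: b @ D
b @ b :: b @ b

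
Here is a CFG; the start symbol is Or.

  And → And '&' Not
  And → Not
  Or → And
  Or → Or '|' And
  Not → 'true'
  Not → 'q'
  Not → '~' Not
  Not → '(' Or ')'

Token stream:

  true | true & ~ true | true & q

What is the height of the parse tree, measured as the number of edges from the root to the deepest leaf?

5

[Or [Or [Or [And [Not true]]] | [And [And [Not true]] & [Not ~ [Not true]]]] | [And [And [Not true]] & [Not q]]]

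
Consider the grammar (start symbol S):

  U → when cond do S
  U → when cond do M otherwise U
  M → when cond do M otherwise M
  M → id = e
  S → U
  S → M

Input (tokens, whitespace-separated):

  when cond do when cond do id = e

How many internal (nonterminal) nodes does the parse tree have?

6

[S [U when cond do [S [U when cond do [S [M id = e]]]]]]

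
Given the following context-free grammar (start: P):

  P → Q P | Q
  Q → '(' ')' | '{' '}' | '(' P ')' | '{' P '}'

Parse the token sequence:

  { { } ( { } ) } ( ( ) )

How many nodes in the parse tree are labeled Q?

6

[P [Q { [P [Q { }] [P [Q ( [P [Q { }]] )]]] }] [P [Q ( [P [Q ( )]] )]]]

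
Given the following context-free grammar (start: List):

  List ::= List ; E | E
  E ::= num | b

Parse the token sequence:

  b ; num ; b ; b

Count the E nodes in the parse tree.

[List [List [List [List [E b]] ; [E num]] ; [E b]] ; [E b]]

4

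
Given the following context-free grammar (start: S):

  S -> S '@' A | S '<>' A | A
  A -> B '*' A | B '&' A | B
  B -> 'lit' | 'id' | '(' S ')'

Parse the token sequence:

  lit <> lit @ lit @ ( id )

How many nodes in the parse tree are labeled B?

5

[S [S [S [S [A [B lit]]] <> [A [B lit]]] @ [A [B lit]]] @ [A [B ( [S [A [B id]]] )]]]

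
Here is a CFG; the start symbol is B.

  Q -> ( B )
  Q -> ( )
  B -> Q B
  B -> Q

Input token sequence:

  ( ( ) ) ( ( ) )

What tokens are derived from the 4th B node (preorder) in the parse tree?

[B [Q ( [B [Q ( )]] )] [B [Q ( [B [Q ( )]] )]]]

( )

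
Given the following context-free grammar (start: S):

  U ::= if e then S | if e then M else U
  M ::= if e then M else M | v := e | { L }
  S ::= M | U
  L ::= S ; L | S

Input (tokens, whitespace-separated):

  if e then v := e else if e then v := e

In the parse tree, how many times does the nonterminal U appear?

[S [U if e then [M v := e] else [U if e then [S [M v := e]]]]]

2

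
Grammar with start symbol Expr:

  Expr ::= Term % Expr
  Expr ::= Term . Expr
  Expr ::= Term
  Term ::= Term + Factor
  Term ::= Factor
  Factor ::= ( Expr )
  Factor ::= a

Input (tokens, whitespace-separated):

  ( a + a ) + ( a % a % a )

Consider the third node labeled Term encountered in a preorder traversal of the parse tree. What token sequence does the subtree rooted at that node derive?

[Expr [Term [Term [Factor ( [Expr [Term [Term [Factor a]] + [Factor a]]] )]] + [Factor ( [Expr [Term [Factor a]] % [Expr [Term [Factor a]] % [Expr [Term [Factor a]]]]] )]]]

a + a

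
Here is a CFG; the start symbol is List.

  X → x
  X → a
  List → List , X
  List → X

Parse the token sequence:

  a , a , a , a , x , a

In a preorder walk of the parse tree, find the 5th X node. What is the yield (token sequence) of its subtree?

x

[List [List [List [List [List [List [X a]] , [X a]] , [X a]] , [X a]] , [X x]] , [X a]]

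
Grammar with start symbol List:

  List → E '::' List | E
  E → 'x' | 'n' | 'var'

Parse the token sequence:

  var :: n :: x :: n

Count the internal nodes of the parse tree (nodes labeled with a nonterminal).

8

[List [E var] :: [List [E n] :: [List [E x] :: [List [E n]]]]]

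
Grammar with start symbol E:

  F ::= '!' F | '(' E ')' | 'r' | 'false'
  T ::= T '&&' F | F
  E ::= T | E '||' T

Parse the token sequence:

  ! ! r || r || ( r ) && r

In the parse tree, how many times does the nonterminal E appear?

[E [E [E [T [F ! [F ! [F r]]]]] || [T [F r]]] || [T [T [F ( [E [T [F r]]] )]] && [F r]]]

4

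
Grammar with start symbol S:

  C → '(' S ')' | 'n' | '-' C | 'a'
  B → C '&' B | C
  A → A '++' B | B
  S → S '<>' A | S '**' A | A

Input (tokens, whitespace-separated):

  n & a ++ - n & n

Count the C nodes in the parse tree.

5

[S [A [A [B [C n] & [B [C a]]]] ++ [B [C - [C n]] & [B [C n]]]]]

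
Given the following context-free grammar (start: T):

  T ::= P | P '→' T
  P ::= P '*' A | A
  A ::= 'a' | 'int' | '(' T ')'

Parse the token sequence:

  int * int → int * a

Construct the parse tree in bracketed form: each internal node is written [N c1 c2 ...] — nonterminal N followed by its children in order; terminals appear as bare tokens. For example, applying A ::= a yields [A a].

[T [P [P [A int]] * [A int]] → [T [P [P [A int]] * [A a]]]]

T
P → T
P * A → T
A * A → T
int * A → T
int * int → T
int * int → P
int * int → P * A
int * int → A * A
int * int → int * A
int * int → int * a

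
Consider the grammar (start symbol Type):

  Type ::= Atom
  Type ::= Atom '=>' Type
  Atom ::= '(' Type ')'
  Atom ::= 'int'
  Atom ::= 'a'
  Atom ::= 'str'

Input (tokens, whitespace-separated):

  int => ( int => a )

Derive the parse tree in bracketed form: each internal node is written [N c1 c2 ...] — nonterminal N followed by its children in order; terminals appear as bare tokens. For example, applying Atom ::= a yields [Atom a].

Type
Atom => Type
int => Type
int => Atom
int => ( Type )
int => ( Atom => Type )
int => ( int => Type )
int => ( int => Atom )
int => ( int => a )

[Type [Atom int] => [Type [Atom ( [Type [Atom int] => [Type [Atom a]]] )]]]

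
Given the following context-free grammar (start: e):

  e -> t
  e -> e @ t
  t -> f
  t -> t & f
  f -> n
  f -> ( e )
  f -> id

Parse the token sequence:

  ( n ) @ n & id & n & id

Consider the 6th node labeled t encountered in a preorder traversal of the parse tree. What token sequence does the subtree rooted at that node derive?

n

[e [e [t [f ( [e [t [f n]]] )]]] @ [t [t [t [t [f n]] & [f id]] & [f n]] & [f id]]]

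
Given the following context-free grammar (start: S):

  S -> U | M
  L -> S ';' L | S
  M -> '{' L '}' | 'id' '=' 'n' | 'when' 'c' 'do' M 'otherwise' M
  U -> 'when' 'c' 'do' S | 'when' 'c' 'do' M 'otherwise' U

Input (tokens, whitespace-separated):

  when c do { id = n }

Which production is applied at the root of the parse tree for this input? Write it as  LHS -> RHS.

[S [U when c do [S [M { [L [S [M id = n]]] }]]]]

S -> U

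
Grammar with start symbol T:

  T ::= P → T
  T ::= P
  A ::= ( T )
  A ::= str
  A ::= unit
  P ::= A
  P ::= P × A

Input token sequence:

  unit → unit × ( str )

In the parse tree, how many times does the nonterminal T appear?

3

[T [P [A unit]] → [T [P [P [A unit]] × [A ( [T [P [A str]]] )]]]]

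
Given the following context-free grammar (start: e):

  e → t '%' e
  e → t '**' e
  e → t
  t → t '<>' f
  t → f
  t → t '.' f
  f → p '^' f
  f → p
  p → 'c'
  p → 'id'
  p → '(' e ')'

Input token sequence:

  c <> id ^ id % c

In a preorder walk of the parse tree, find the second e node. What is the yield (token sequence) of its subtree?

[e [t [t [f [p c]]] <> [f [p id] ^ [f [p id]]]] % [e [t [f [p c]]]]]

c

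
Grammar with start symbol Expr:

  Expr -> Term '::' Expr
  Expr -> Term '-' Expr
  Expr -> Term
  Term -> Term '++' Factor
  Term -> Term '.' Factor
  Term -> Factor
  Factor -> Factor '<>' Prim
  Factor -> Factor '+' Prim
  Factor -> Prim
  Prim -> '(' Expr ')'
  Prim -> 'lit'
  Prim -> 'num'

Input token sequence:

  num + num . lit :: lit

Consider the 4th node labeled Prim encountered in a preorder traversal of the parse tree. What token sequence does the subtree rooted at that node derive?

[Expr [Term [Term [Factor [Factor [Prim num]] + [Prim num]]] . [Factor [Prim lit]]] :: [Expr [Term [Factor [Prim lit]]]]]

lit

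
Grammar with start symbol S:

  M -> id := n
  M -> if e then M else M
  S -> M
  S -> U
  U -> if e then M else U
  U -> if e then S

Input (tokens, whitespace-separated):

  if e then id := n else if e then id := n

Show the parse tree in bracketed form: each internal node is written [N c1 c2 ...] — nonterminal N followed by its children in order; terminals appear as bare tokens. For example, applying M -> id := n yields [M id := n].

S
U
if e then M else U
if e then id := n else U
if e then id := n else if e then S
if e then id := n else if e then M
if e then id := n else if e then id := n

[S [U if e then [M id := n] else [U if e then [S [M id := n]]]]]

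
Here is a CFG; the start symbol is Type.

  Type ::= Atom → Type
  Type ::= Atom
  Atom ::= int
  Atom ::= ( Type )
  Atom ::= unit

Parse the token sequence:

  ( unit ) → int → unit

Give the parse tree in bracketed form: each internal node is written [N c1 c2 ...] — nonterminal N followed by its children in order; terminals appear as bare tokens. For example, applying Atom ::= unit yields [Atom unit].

[Type [Atom ( [Type [Atom unit]] )] → [Type [Atom int] → [Type [Atom unit]]]]

Type
Atom → Type
( Type ) → Type
( Atom ) → Type
( unit ) → Type
( unit ) → Atom → Type
( unit ) → int → Type
( unit ) → int → Atom
( unit ) → int → unit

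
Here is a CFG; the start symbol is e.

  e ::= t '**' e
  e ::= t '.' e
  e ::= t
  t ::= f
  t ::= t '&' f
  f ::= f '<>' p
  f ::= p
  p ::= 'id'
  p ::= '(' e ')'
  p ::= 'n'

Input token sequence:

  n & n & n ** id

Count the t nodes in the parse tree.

[e [t [t [t [f [p n]]] & [f [p n]]] & [f [p n]]] ** [e [t [f [p id]]]]]

4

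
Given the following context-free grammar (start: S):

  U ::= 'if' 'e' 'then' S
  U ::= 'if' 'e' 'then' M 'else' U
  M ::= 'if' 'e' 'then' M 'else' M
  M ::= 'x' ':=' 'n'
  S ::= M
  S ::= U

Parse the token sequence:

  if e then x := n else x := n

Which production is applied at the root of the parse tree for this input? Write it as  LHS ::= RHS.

[S [M if e then [M x := n] else [M x := n]]]

S ::= M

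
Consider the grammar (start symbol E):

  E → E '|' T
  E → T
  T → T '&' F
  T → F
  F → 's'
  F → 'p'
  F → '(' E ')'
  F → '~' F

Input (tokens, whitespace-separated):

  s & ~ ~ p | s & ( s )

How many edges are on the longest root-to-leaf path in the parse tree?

6

[E [E [T [T [F s]] & [F ~ [F ~ [F p]]]]] | [T [T [F s]] & [F ( [E [T [F s]]] )]]]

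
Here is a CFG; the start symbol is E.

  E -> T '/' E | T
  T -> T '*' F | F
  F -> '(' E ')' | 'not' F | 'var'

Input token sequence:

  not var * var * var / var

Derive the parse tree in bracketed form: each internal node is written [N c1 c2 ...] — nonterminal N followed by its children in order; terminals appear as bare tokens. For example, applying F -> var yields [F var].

[E [T [T [T [F not [F var]]] * [F var]] * [F var]] / [E [T [F var]]]]

E
T / E
T * F / E
T * F * F / E
F * F * F / E
not F * F * F / E
not var * F * F / E
not var * var * F / E
not var * var * var / E
not var * var * var / T
not var * var * var / F
not var * var * var / var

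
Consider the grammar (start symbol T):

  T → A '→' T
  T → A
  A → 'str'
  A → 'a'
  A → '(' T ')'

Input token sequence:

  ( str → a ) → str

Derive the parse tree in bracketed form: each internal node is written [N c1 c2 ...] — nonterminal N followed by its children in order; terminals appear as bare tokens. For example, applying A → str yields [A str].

[T [A ( [T [A str] → [T [A a]]] )] → [T [A str]]]

T
A → T
( T ) → T
( A → T ) → T
( str → T ) → T
( str → A ) → T
( str → a ) → T
( str → a ) → A
( str → a ) → str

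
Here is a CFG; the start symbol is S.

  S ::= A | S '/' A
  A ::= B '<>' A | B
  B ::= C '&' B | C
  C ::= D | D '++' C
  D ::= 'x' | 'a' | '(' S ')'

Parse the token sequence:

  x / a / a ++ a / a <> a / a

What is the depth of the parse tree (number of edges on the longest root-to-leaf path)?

9

[S [S [S [S [S [A [B [C [D x]]]]] / [A [B [C [D a]]]]] / [A [B [C [D a] ++ [C [D a]]]]]] / [A [B [C [D a]]] <> [A [B [C [D a]]]]]] / [A [B [C [D a]]]]]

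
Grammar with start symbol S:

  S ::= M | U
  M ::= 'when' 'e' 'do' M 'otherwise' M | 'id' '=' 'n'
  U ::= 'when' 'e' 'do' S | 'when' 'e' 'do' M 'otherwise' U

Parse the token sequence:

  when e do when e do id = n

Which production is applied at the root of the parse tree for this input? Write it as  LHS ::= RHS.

S ::= U

[S [U when e do [S [U when e do [S [M id = n]]]]]]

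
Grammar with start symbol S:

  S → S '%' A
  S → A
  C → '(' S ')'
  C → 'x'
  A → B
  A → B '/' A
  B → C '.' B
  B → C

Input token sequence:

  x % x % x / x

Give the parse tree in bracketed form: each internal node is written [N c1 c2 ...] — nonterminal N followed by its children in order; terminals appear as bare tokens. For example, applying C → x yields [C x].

S
S % A
S % A % A
A % A % A
B % A % A
C % A % A
x % A % A
x % B % A
x % C % A
x % x % A
x % x % B / A
x % x % C / A
x % x % x / A
x % x % x / B
x % x % x / C
x % x % x / x

[S [S [S [A [B [C x]]]] % [A [B [C x]]]] % [A [B [C x]] / [A [B [C x]]]]]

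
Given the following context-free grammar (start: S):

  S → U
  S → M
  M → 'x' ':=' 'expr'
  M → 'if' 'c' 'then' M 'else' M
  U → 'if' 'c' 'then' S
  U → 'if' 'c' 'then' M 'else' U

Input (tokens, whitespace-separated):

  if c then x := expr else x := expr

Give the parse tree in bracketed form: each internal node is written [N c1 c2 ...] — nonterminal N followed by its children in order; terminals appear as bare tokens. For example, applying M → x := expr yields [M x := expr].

S
M
if c then M else M
if c then x := expr else M
if c then x := expr else x := expr

[S [M if c then [M x := expr] else [M x := expr]]]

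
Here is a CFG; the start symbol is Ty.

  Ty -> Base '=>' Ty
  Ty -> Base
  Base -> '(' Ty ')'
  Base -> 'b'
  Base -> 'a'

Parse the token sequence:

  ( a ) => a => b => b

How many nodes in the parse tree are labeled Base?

[Ty [Base ( [Ty [Base a]] )] => [Ty [Base a] => [Ty [Base b] => [Ty [Base b]]]]]

5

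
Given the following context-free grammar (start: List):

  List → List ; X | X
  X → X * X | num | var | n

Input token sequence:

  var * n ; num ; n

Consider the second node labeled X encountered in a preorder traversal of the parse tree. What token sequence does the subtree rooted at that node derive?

var

[List [List [List [X [X var] * [X n]]] ; [X num]] ; [X n]]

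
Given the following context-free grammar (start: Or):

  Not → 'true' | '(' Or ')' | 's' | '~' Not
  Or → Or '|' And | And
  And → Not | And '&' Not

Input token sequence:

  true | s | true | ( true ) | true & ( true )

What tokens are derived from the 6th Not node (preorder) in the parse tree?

true

[Or [Or [Or [Or [Or [And [Not true]]] | [And [Not s]]] | [And [Not true]]] | [And [Not ( [Or [And [Not true]]] )]]] | [And [And [Not true]] & [Not ( [Or [And [Not true]]] )]]]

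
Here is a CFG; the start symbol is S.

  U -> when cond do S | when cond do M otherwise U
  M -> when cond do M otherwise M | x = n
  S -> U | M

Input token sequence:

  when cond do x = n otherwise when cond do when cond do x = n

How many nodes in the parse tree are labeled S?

[S [U when cond do [M x = n] otherwise [U when cond do [S [U when cond do [S [M x = n]]]]]]]

3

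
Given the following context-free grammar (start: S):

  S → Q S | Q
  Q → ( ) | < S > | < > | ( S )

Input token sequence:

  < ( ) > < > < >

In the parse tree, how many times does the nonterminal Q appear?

[S [Q < [S [Q ( )]] >] [S [Q < >] [S [Q < >]]]]

4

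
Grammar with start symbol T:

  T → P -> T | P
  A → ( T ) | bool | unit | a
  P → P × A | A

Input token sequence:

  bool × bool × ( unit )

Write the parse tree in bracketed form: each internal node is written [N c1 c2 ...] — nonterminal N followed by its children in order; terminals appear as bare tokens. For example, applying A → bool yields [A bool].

T
P
P × A
P × A × A
A × A × A
bool × A × A
bool × bool × A
bool × bool × ( T )
bool × bool × ( P )
bool × bool × ( A )
bool × bool × ( unit )

[T [P [P [P [A bool]] × [A bool]] × [A ( [T [P [A unit]]] )]]]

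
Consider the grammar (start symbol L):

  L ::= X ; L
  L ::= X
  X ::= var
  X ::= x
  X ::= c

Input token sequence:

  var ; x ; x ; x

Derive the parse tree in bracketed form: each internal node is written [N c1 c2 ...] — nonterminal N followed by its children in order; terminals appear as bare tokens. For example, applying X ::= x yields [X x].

L
X ; L
var ; L
var ; X ; L
var ; x ; L
var ; x ; X ; L
var ; x ; x ; L
var ; x ; x ; X
var ; x ; x ; x

[L [X var] ; [L [X x] ; [L [X x] ; [L [X x]]]]]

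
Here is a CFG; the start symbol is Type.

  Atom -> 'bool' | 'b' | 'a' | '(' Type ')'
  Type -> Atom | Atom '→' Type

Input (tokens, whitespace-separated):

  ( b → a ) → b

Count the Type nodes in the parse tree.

4

[Type [Atom ( [Type [Atom b] → [Type [Atom a]]] )] → [Type [Atom b]]]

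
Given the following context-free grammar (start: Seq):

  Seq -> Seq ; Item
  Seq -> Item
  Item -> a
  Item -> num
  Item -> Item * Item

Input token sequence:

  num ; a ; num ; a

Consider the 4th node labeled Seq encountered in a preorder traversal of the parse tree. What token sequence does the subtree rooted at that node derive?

num

[Seq [Seq [Seq [Seq [Item num]] ; [Item a]] ; [Item num]] ; [Item a]]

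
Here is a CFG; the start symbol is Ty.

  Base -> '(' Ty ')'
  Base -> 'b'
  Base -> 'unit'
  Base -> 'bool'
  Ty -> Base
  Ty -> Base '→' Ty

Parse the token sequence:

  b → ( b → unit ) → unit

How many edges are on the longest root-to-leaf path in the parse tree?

[Ty [Base b] → [Ty [Base ( [Ty [Base b] → [Ty [Base unit]]] )] → [Ty [Base unit]]]]

6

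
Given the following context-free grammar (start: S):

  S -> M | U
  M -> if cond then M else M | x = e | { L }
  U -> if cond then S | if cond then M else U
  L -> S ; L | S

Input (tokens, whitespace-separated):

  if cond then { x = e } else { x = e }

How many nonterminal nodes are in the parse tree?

10

[S [M if cond then [M { [L [S [M x = e]]] }] else [M { [L [S [M x = e]]] }]]]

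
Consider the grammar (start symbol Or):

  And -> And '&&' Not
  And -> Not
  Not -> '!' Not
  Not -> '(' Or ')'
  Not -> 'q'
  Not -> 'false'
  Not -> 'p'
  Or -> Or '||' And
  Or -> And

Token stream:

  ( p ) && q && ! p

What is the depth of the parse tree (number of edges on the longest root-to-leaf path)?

[Or [And [And [And [Not ( [Or [And [Not p]]] )]] && [Not q]] && [Not ! [Not p]]]]

8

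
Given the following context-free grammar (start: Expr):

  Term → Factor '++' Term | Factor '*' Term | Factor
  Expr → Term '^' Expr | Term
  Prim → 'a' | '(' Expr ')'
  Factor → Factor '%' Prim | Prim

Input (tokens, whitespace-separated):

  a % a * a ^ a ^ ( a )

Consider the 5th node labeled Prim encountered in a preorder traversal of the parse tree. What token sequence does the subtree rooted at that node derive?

[Expr [Term [Factor [Factor [Prim a]] % [Prim a]] * [Term [Factor [Prim a]]]] ^ [Expr [Term [Factor [Prim a]]] ^ [Expr [Term [Factor [Prim ( [Expr [Term [Factor [Prim a]]]] )]]]]]]

( a )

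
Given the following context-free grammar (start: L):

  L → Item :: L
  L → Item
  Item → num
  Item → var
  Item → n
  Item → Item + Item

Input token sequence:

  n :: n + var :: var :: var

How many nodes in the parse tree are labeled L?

4

[L [Item n] :: [L [Item [Item n] + [Item var]] :: [L [Item var] :: [L [Item var]]]]]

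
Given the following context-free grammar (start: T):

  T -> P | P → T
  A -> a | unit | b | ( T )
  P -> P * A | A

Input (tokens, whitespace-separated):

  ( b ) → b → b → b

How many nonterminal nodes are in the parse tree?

15

[T [P [A ( [T [P [A b]]] )]] → [T [P [A b]] → [T [P [A b]] → [T [P [A b]]]]]]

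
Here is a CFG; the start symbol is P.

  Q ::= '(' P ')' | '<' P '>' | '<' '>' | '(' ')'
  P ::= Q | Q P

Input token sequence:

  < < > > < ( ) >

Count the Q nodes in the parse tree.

4

[P [Q < [P [Q < >]] >] [P [Q < [P [Q ( )]] >]]]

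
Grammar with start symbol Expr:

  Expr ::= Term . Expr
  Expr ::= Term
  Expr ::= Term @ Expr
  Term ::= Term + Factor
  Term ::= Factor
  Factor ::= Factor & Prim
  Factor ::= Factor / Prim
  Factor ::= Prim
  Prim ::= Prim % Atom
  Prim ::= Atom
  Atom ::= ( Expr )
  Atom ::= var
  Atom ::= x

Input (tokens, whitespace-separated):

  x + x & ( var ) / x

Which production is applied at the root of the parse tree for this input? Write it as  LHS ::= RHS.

Expr ::= Term

[Expr [Term [Term [Factor [Prim [Atom x]]]] + [Factor [Factor [Factor [Prim [Atom x]]] & [Prim [Atom ( [Expr [Term [Factor [Prim [Atom var]]]]] )]]] / [Prim [Atom x]]]]]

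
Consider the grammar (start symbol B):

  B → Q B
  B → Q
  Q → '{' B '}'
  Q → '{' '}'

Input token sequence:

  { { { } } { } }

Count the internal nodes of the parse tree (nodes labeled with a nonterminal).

[B [Q { [B [Q { [B [Q { }]] }] [B [Q { }]]] }]]

8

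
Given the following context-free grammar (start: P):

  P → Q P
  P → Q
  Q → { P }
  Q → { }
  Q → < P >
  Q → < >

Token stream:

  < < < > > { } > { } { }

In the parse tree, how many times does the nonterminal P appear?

[P [Q < [P [Q < [P [Q < >]] >] [P [Q { }]]] >] [P [Q { }] [P [Q { }]]]]

6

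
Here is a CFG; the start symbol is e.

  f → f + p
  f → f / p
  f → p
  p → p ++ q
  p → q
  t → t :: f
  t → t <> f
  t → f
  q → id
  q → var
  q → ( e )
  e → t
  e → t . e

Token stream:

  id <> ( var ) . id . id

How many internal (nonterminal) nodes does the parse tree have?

[e [t [t [f [p [q id]]]] <> [f [p [q ( [e [t [f [p [q var]]]]] )]]]] . [e [t [f [p [q id]]]] . [e [t [f [p [q id]]]]]]]

24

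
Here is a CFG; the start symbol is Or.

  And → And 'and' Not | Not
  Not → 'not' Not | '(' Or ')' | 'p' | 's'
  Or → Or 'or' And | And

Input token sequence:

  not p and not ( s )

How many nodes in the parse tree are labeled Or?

[Or [And [And [Not not [Not p]]] and [Not not [Not ( [Or [And [Not s]]] )]]]]

2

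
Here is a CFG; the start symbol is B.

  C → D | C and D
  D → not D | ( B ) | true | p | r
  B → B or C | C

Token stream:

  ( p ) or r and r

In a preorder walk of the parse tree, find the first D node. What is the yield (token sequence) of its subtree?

[B [B [C [D ( [B [C [D p]]] )]]] or [C [C [D r]] and [D r]]]

( p )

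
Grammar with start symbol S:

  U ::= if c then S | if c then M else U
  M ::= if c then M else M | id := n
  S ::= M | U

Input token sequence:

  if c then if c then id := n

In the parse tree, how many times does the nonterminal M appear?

[S [U if c then [S [U if c then [S [M id := n]]]]]]

1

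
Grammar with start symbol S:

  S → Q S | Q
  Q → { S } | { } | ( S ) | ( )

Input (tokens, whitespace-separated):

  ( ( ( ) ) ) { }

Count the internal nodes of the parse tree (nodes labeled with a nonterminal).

[S [Q ( [S [Q ( [S [Q ( )]] )]] )] [S [Q { }]]]

8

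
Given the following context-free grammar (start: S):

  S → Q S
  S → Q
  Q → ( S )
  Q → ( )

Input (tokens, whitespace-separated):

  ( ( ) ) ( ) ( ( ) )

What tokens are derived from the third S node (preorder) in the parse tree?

[S [Q ( [S [Q ( )]] )] [S [Q ( )] [S [Q ( [S [Q ( )]] )]]]]

( ) ( ( ) )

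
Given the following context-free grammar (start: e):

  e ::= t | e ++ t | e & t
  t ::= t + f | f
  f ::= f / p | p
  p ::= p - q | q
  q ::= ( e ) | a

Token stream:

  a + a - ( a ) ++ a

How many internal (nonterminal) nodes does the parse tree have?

[e [e [t [t [f [p [q a]]]] + [f [p [p [q a]] - [q ( [e [t [f [p [q a]]]]] )]]]]] ++ [t [f [p [q a]]]]]

21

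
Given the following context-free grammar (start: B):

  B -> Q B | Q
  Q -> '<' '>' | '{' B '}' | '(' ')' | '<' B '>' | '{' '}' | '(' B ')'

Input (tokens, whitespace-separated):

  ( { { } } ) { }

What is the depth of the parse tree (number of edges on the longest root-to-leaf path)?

6

[B [Q ( [B [Q { [B [Q { }]] }]] )] [B [Q { }]]]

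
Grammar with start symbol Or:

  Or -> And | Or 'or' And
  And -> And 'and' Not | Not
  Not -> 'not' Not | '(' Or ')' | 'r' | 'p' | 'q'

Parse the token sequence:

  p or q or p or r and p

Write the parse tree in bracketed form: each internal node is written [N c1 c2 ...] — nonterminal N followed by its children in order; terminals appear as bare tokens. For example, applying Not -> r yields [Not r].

[Or [Or [Or [Or [And [Not p]]] or [And [Not q]]] or [And [Not p]]] or [And [And [Not r]] and [Not p]]]

Or
Or or And
Or or And or And
Or or And or And or And
And or And or And or And
Not or And or And or And
p or And or And or And
p or Not or And or And
p or q or And or And
p or q or Not or And
p or q or p or And
p or q or p or And and Not
p or q or p or Not and Not
p or q or p or r and Not
p or q or p or r and p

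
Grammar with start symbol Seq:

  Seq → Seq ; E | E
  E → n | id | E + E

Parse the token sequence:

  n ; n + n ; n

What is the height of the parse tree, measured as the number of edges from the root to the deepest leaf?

[Seq [Seq [Seq [E n]] ; [E [E n] + [E n]]] ; [E n]]

4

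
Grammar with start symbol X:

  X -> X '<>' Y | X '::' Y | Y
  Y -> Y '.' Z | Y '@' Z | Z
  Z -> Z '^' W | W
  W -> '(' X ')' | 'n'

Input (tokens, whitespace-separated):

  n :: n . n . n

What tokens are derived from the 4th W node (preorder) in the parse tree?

n

[X [X [Y [Z [W n]]]] :: [Y [Y [Y [Z [W n]]] . [Z [W n]]] . [Z [W n]]]]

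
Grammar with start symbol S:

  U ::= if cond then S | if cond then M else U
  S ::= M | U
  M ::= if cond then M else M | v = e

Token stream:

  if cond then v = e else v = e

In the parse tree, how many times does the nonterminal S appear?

1

[S [M if cond then [M v = e] else [M v = e]]]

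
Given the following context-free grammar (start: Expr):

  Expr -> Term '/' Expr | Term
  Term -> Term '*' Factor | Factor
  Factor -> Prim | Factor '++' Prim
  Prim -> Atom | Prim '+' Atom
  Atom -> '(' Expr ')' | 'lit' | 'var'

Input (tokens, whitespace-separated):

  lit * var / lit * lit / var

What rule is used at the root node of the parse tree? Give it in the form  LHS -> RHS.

Expr -> Term '/' Expr

[Expr [Term [Term [Factor [Prim [Atom lit]]]] * [Factor [Prim [Atom var]]]] / [Expr [Term [Term [Factor [Prim [Atom lit]]]] * [Factor [Prim [Atom lit]]]] / [Expr [Term [Factor [Prim [Atom var]]]]]]]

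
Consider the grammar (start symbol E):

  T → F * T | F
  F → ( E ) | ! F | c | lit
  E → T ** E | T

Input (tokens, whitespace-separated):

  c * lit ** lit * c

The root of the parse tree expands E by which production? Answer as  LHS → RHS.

E → T ** E

[E [T [F c] * [T [F lit]]] ** [E [T [F lit] * [T [F c]]]]]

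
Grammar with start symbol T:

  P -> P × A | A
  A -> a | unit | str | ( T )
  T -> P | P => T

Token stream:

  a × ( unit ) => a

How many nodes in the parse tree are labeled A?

4

[T [P [P [A a]] × [A ( [T [P [A unit]]] )]] => [T [P [A a]]]]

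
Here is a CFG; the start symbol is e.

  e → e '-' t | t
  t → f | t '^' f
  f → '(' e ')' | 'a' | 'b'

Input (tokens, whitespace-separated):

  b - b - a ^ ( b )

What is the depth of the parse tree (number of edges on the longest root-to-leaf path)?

6

[e [e [e [t [f b]]] - [t [f b]]] - [t [t [f a]] ^ [f ( [e [t [f b]]] )]]]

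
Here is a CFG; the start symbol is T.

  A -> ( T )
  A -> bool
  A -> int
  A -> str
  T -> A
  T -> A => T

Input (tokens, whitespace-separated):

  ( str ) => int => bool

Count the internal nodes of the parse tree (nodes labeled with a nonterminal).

[T [A ( [T [A str]] )] => [T [A int] => [T [A bool]]]]

8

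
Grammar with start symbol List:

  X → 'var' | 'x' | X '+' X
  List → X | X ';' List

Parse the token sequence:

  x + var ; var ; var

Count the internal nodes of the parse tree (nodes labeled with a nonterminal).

[List [X [X x] + [X var]] ; [List [X var] ; [List [X var]]]]

8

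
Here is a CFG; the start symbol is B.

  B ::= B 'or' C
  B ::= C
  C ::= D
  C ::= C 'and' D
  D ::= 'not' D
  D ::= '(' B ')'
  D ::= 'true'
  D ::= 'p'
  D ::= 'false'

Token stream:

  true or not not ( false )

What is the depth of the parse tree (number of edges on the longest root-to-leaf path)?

8

[B [B [C [D true]]] or [C [D not [D not [D ( [B [C [D false]]] )]]]]]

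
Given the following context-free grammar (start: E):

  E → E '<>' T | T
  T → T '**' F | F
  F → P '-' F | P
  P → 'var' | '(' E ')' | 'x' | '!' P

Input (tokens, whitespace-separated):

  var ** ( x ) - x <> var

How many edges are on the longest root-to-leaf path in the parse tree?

9

[E [E [T [T [F [P var]]] ** [F [P ( [E [T [F [P x]]]] )] - [F [P x]]]]] <> [T [F [P var]]]]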